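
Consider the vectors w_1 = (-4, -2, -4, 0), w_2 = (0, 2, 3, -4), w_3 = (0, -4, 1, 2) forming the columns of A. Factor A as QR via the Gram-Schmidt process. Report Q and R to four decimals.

Q = [[-0.6667, -0.3800, -0.1214], [-0.3333, 0.2375, -0.8339], [-0.6667, 0.2612, 0.5383], [0.0000, -0.8550, -0.0132]], R = [[6.0000, -2.6667, 0.6667], [0.0000, 4.6786, -2.3987], [0.0000, 0.0000, 3.8473]]

q_1 = w_1/‖w_1‖ = (-4, -2, -4, 0)/6.0000 = (-0.6667, -0.3333, -0.6667, 0.0000).
r_{12} = q_1·w_2 = -2.6667.
u_2 = w_2 + 2.6667·q_1 = (-1.7778, 1.1111, 1.2222, -4.0000).
‖u_2‖ = 4.6786, so q_2 = (-0.3800, 0.2375, 0.2612, -0.8550).
r_{13} = q_1·w_3 = 0.6667; r_{23} = q_2·w_3 = -2.3987.
u_3 = w_3 − 0.6667·q_1 + 2.3987·q_2 = (-0.4670, -3.2081, 2.0711, -0.0508).
‖u_3‖ = 3.8473, so q_3 = (-0.1214, -0.8339, 0.5383, -0.0132).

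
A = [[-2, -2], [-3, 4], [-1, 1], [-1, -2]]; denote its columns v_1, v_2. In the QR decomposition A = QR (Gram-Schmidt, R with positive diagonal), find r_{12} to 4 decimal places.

r_{12} = -1.8074

v_1 = (-2, -3, -1, -1); ‖v_1‖ = 3.8730, so e_1 = (-0.5164, -0.7746, -0.2582, -0.2582).
r_{12} = e_1·v_2 = -1.8074.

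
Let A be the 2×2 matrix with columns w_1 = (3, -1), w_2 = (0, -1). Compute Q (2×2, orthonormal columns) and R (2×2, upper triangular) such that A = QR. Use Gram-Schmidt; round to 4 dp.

w_1 = (3, -1); ‖w_1‖ = 3.1623, so e_1 = (0.9487, -0.3162).
e_1·w_2 = 0.9487·0 + (-0.3162)·(-1) = 0.3162.
u_2 = w_2 − 0.3162·e_1 = (-0.3000, -0.9000).
‖u_2‖ = 0.9487, so e_2 = (-0.3162, -0.9487).

Q = [[0.9487, -0.3162], [-0.3162, -0.9487]], R = [[3.1623, 0.3162], [0.0000, 0.9487]]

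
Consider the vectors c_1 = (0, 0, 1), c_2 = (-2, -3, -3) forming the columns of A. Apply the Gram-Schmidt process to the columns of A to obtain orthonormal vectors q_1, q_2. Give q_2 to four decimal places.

q_2 = (-0.5547, -0.8321, 0.0000)

q_1 = c_1/‖c_1‖ = (0, 0, 1)/1.0000 = (0.0000, 0.0000, 1.0000).
r_{12} = q_1·c_2 = -3.0000.
u_2 = c_2 + 3.0000·q_1 = (-2.0000, -3.0000, 0.0000).
‖u_2‖ = 3.6056, so q_2 = (-0.5547, -0.8321, 0.0000).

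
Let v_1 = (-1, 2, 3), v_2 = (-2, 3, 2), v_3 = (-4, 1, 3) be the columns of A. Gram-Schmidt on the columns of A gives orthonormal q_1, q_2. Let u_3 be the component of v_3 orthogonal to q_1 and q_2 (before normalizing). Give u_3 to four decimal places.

v_1 = (-1, 2, 3); ‖v_1‖ = 3.7417, so q_1 = (-0.2673, 0.5345, 0.8018).
q_1·v_2 = (-0.2673)·(-2) + 0.5345·3 + 0.8018·2 = 3.7417.
u_2 = v_2 − 3.7417·q_1 = (-1.0000, 1.0000, -1.0000).
‖u_2‖ = 1.7321, so q_2 = (-0.5774, 0.5774, -0.5774).
q_1·v_3 = (-0.2673)·(-4) + 0.5345·1 + 0.8018·3 = 4.0089; q_2·v_3 = (-0.5774)·(-4) + 0.5774·1 + (-0.5774)·3 = 1.1547.
u_3 = v_3 − 4.0089·q_1 − 1.1547·q_2 = (-2.2619, -1.8095, 0.4524).

u_3 = (-2.2619, -1.8095, 0.4524)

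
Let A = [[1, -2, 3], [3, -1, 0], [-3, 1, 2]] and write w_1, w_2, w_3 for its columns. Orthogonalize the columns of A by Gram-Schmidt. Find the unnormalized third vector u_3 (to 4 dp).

u_3 = (0.0000, 1.0000, 1.0000)

w_1 = (1, 3, -3); ‖w_1‖ = 4.3589, so e_1 = (0.2294, 0.6882, -0.6882).
e_1·w_2 = 0.2294·(-2) + 0.6882·(-1) + (-0.6882)·1 = -1.8353.
u_2 = w_2 + 1.8353·e_1 = (-1.5789, 0.2632, -0.2632).
‖u_2‖ = 1.6222, so e_2 = (-0.9733, 0.1622, -0.1622).
e_1·w_3 = 0.2294·3 + 0.6882·0 + (-0.6882)·2 = -0.6882; e_2·w_3 = (-0.9733)·3 + 0.1622·0 + (-0.1622)·2 = -3.2444.
u_3 = w_3 + 0.6882·e_1 + 3.2444·e_2 = (0.0000, 1.0000, 1.0000).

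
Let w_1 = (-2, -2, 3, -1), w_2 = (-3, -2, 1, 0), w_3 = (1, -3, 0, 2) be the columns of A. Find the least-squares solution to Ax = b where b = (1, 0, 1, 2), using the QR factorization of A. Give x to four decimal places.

w_1 = (-2, -2, 3, -1); ‖w_1‖ = 4.2426, so e_1 = (-0.4714, -0.4714, 0.7071, -0.2357).
e_1·w_2 = (-0.4714)·(-3) + (-0.4714)·(-2) + 0.7071·1 + (-0.2357)·0 = 3.0641.
u_2 = w_2 − 3.0641·e_1 = (-1.5556, -0.5556, -1.1667, 0.7222).
‖u_2‖ = 2.1473, so e_2 = (-0.7244, -0.2587, -0.5433, 0.3363).
e_1·w_3 = (-0.4714)·1 + (-0.4714)·(-3) + 0.7071·0 + (-0.2357)·2 = 0.4714; e_2·w_3 = (-0.7244)·1 + (-0.2587)·(-3) + (-0.5433)·0 + 0.3363·2 = 0.7244.
u_3 = w_3 − 0.4714·e_1 − 0.7244·e_2 = (1.7470, -2.5904, 0.0602, 1.8675).
‖u_3‖ = 3.6405, so e_3 = (0.4799, -0.7115, 0.0165, 0.5130).
Qᵀb = (-0.2357, -0.5950, 1.5224).
Back-substitute: x_3 = 1.5224/3.6405 = 0.4182.
x_2 = (-0.5950 − 0.7244·0.4182)/2.1473 = -0.4182.
x_1 = (-0.2357 − 3.0641·(-0.4182) − 0.4714·0.4182)/4.2426 = 0.2000.

x = (0.2000, -0.4182, 0.4182)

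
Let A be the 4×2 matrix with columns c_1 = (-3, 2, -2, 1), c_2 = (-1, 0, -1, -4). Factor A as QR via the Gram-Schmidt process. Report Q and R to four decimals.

c_1 = (-3, 2, -2, 1); ‖c_1‖ = 4.2426, so e_1 = (-0.7071, 0.4714, -0.4714, 0.2357).
e_1·c_2 = (-0.7071)·(-1) + 0.4714·0 + (-0.4714)·(-1) + 0.2357·(-4) = 0.2357.
u_2 = c_2 − 0.2357·e_1 = (-0.8333, -0.1111, -0.8889, -4.0556).
‖u_2‖ = 4.2361, so e_2 = (-0.1967, -0.0262, -0.2098, -0.9574).

Q = [[-0.7071, -0.1967], [0.4714, -0.0262], [-0.4714, -0.2098], [0.2357, -0.9574]], R = [[4.2426, 0.2357], [0.0000, 4.2361]]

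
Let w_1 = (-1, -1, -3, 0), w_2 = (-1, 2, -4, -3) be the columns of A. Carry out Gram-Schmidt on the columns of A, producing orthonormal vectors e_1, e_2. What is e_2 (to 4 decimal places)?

e_2 = (0.0000, 0.6882, -0.2294, -0.6882)

w_1 = (-1, -1, -3, 0); ‖w_1‖ = 3.3166, so e_1 = (-0.3015, -0.3015, -0.9045, 0.0000).
e_1·w_2 = (-0.3015)·(-1) + (-0.3015)·2 + (-0.9045)·(-4) + 0.0000·(-3) = 3.3166.
u_2 = w_2 − 3.3166·e_1 = (0.0000, 3.0000, -1.0000, -3.0000).
‖u_2‖ = 4.3589, so e_2 = (0.0000, 0.6882, -0.2294, -0.6882).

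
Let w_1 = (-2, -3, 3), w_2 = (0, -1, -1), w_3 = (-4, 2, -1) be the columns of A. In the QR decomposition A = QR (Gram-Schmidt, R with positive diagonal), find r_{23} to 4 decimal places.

r_{23} = -0.7071

e_1 = w_1/‖w_1‖ = (-2, -3, 3)/4.6904 = (-0.4264, -0.6396, 0.6396).
r_{12} = e_1·w_2 = 0.0000.
u_2 = w_2 + 0.0000·e_1 = (0.0000, -1.0000, -1.0000).
‖u_2‖ = 1.4142, so e_2 = (0.0000, -0.7071, -0.7071).
r_{23} = e_2·w_3 = -0.7071.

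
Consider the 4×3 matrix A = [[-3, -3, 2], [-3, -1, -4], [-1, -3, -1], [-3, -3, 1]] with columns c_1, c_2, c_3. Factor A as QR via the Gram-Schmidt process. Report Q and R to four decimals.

Q = [[-0.5669, -0.1572, 0.5062], [-0.5669, 0.5766, -0.5799], [-0.1890, -0.7862, -0.5799], [-0.5669, -0.1572, 0.2669]], R = [[5.2915, 4.5356, 0.7559], [0.0000, 2.7255, -1.9917], [0.0000, 0.0000, 4.1787]]

e_1 = c_1/‖c_1‖ = (-3, -3, -1, -3)/5.2915 = (-0.5669, -0.5669, -0.1890, -0.5669).
r_{12} = e_1·c_2 = 4.5356.
u_2 = c_2 − 4.5356·e_1 = (-0.4286, 1.5714, -2.1429, -0.4286).
‖u_2‖ = 2.7255, so e_2 = (-0.1572, 0.5766, -0.7862, -0.1572).
r_{13} = e_1·c_3 = 0.7559; r_{23} = e_2·c_3 = -1.9917.
u_3 = c_3 − 0.7559·e_1 + 1.9917·e_2 = (2.1154, -2.4231, -2.4231, 1.1154).
‖u_3‖ = 4.1787, so e_3 = (0.5062, -0.5799, -0.5799, 0.2669).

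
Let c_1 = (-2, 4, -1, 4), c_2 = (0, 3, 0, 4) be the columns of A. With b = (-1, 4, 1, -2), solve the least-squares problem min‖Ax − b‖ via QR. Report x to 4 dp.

q_1 = c_1/‖c_1‖ = (-2, 4, -1, 4)/6.0828 = (-0.3288, 0.6576, -0.1644, 0.6576).
r_{12} = q_1·c_2 = 4.6032.
u_2 = c_2 − 4.6032·q_1 = (1.5135, -0.0270, 0.7568, 0.9730).
‖u_2‖ = 1.9521, so q_2 = (0.7753, -0.0138, 0.3877, 0.4984).
Qᵀb = (1.4796, -1.4399).
Back-substitute: x_2 = -1.4399/1.9521 = -0.7376.
x_1 = (1.4796 − 4.6032·(-0.7376))/6.0828 = 0.8014.

x = (0.8014, -0.7376)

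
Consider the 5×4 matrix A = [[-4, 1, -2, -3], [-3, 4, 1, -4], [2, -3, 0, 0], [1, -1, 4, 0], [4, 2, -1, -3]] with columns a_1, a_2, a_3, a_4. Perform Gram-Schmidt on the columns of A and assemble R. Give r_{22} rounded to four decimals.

a_1 = (-4, -3, 2, 1, 4); ‖a_1‖ = 6.7823, so q_1 = (-0.5898, -0.4423, 0.2949, 0.1474, 0.5898).
q_1·a_2 = (-0.5898)·1 + (-0.4423)·4 + 0.2949·(-3) + 0.1474·(-1) + 0.5898·2 = -2.2116.
u_2 = a_2 + 2.2116·q_1 = (-0.3043, 3.0217, -2.3478, -0.6739, 3.3043).
r_{22} = ‖u_2‖ = 5.1097.

r_{22} = 5.1097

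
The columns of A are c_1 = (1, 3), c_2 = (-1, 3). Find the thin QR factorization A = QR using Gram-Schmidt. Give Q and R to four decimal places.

Q = [[0.3162, -0.9487], [0.9487, 0.3162]], R = [[3.1623, 2.5298], [0.0000, 1.8974]]

c_1 = (1, 3); ‖c_1‖ = 3.1623, so e_1 = (0.3162, 0.9487).
e_1·c_2 = 0.3162·(-1) + 0.9487·3 = 2.5298.
u_2 = c_2 − 2.5298·e_1 = (-1.8000, 0.6000).
‖u_2‖ = 1.8974, so e_2 = (-0.9487, 0.3162).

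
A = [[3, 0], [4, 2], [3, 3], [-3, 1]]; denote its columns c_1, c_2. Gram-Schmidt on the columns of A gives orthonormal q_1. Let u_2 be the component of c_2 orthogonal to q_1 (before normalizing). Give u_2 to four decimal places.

u_2 = (-0.9767, 0.6977, 2.0233, 1.9767)

c_1 = (3, 4, 3, -3); ‖c_1‖ = 6.5574, so q_1 = (0.4575, 0.6100, 0.4575, -0.4575).
q_1·c_2 = 0.4575·0 + 0.6100·2 + 0.4575·3 + (-0.4575)·1 = 2.1350.
u_2 = c_2 − 2.1350·q_1 = (-0.9767, 0.6977, 2.0233, 1.9767).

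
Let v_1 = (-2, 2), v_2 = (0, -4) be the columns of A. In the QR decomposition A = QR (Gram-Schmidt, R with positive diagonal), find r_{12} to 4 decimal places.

r_{12} = -2.8284

q_1 = v_1/‖v_1‖ = (-2, 2)/2.8284 = (-0.7071, 0.7071).
r_{12} = q_1·v_2 = -2.8284.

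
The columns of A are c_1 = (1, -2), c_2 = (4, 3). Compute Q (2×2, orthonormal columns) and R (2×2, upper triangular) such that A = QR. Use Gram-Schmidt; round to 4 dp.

Q = [[0.4472, 0.8944], [-0.8944, 0.4472]], R = [[2.2361, -0.8944], [0.0000, 4.9193]]

c_1 = (1, -2); ‖c_1‖ = 2.2361, so q_1 = (0.4472, -0.8944).
q_1·c_2 = 0.4472·4 + (-0.8944)·3 = -0.8944.
u_2 = c_2 + 0.8944·q_1 = (4.4000, 2.2000).
‖u_2‖ = 4.9193, so q_2 = (0.8944, 0.4472).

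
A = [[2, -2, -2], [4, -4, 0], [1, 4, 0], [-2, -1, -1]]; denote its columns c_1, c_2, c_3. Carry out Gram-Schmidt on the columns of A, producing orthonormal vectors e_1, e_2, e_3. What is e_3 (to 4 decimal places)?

e_3 = (-0.8286, 0.2665, -0.2533, -0.4222)

c_1 = (2, 4, 1, -2); ‖c_1‖ = 5.0000, so e_1 = (0.4000, 0.8000, 0.2000, -0.4000).
e_1·c_2 = 0.4000·(-2) + 0.8000·(-4) + 0.2000·4 + (-0.4000)·(-1) = -2.8000.
u_2 = c_2 + 2.8000·e_1 = (-0.8800, -1.7600, 4.5600, -2.1200).
‖u_2‖ = 5.4000, so e_2 = (-0.1630, -0.3259, 0.8444, -0.3926).
e_1·c_3 = 0.4000·(-2) + 0.8000·0 + 0.2000·0 + (-0.4000)·(-1) = -0.4000; e_2·c_3 = (-0.1630)·(-2) + (-0.3259)·0 + 0.8444·0 + (-0.3926)·(-1) = 0.7185.
u_3 = c_3 + 0.4000·e_1 − 0.7185·e_2 = (-1.7229, 0.5542, -0.5267, -0.8779).
‖u_3‖ = 2.0794, so e_3 = (-0.8286, 0.2665, -0.2533, -0.4222).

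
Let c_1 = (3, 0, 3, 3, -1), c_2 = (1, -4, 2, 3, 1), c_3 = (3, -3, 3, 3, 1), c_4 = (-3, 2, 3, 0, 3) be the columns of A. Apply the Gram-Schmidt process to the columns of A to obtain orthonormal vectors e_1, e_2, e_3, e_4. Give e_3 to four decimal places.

c_1 = (3, 0, 3, 3, -1); ‖c_1‖ = 5.2915, so e_1 = (0.5669, 0.0000, 0.5669, 0.5669, -0.1890).
e_1·c_2 = 0.5669·1 + 0.0000·(-4) + 0.5669·2 + 0.5669·3 + (-0.1890)·1 = 3.2127.
u_2 = c_2 − 3.2127·e_1 = (-0.8214, -4.0000, 0.1786, 1.1786, 1.6071).
‖u_2‖ = 4.5474, so e_2 = (-0.1806, -0.8796, 0.0393, 0.2592, 0.3534).
e_1·c_3 = 0.5669·3 + 0.0000·(-3) + 0.5669·3 + 0.5669·3 + (-0.1890)·1 = 4.9135; e_2·c_3 = (-0.1806)·3 + (-0.8796)·(-3) + 0.0393·3 + 0.2592·3 + 0.3534·1 = 3.3457.
u_3 = c_3 − 4.9135·e_1 − 3.3457·e_2 = (0.8187, -0.0570, 0.0829, -0.6528, 0.7461).
‖u_3‖ = 1.2897, so e_3 = (0.6348, -0.0442, 0.0643, -0.5062, 0.5785).

e_3 = (0.6348, -0.0442, 0.0643, -0.5062, 0.5785)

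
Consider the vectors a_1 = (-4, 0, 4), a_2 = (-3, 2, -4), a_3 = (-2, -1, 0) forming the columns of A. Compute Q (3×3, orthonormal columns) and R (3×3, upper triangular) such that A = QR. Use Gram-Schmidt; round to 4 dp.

Q = [[-0.7071, -0.6556, -0.2649], [0.0000, 0.3746, -0.9272], [0.7071, -0.6556, -0.2649]], R = [[5.6569, -0.7071, 1.4142], [0.0000, 5.3385, 0.9366], [0.0000, 0.0000, 1.4570]]

a_1 = (-4, 0, 4); ‖a_1‖ = 5.6569, so e_1 = (-0.7071, 0.0000, 0.7071).
e_1·a_2 = (-0.7071)·(-3) + 0.0000·2 + 0.7071·(-4) = -0.7071.
u_2 = a_2 + 0.7071·e_1 = (-3.5000, 2.0000, -3.5000).
‖u_2‖ = 5.3385, so e_2 = (-0.6556, 0.3746, -0.6556).
e_1·a_3 = (-0.7071)·(-2) + 0.0000·(-1) + 0.7071·0 = 1.4142; e_2·a_3 = (-0.6556)·(-2) + 0.3746·(-1) + (-0.6556)·0 = 0.9366.
u_3 = a_3 − 1.4142·e_1 − 0.9366·e_2 = (-0.3860, -1.3509, -0.3860).
‖u_3‖ = 1.4570, so e_3 = (-0.2649, -0.9272, -0.2649).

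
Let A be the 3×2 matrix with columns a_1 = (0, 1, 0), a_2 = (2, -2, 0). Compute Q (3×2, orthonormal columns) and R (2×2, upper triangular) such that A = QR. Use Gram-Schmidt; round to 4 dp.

Q = [[0.0000, 1.0000], [1.0000, 0.0000], [0.0000, 0.0000]], R = [[1.0000, -2.0000], [0.0000, 2.0000]]

a_1 = (0, 1, 0); ‖a_1‖ = 1.0000, so q_1 = (0.0000, 1.0000, 0.0000).
q_1·a_2 = 0.0000·2 + 1.0000·(-2) + 0.0000·0 = -2.0000.
u_2 = a_2 + 2.0000·q_1 = (2.0000, 0.0000, 0.0000).
‖u_2‖ = 2.0000, so q_2 = (1.0000, 0.0000, 0.0000).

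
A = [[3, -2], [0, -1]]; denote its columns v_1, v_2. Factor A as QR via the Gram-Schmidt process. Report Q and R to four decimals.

Q = [[1.0000, 0.0000], [0.0000, -1.0000]], R = [[3.0000, -2.0000], [0.0000, 1.0000]]

v_1 = (3, 0); ‖v_1‖ = 3.0000, so e_1 = (1.0000, 0.0000).
e_1·v_2 = 1.0000·(-2) + 0.0000·(-1) = -2.0000.
u_2 = v_2 + 2.0000·e_1 = (0.0000, -1.0000).
‖u_2‖ = 1.0000, so e_2 = (0.0000, -1.0000).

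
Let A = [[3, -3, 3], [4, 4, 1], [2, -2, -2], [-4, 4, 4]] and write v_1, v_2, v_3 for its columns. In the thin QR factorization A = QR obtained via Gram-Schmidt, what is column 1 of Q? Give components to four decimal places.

e_1 = (0.4472, 0.5963, 0.2981, -0.5963)

v_1 = (3, 4, 2, -4); ‖v_1‖ = 6.7082, so e_1 = (0.4472, 0.5963, 0.2981, -0.5963).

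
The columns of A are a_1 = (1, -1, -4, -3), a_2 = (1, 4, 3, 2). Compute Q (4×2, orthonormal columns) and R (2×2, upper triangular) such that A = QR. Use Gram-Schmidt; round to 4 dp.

Q = [[0.1925, 0.4809], [-0.1925, 0.8716], [-0.7698, -0.0301], [-0.5774, -0.0902]], R = [[5.1962, -4.0415], [0.0000, 3.6968]]

q_1 = a_1/‖a_1‖ = (1, -1, -4, -3)/5.1962 = (0.1925, -0.1925, -0.7698, -0.5774).
r_{12} = q_1·a_2 = -4.0415.
u_2 = a_2 + 4.0415·q_1 = (1.7778, 3.2222, -0.1111, -0.3333).
‖u_2‖ = 3.6968, so q_2 = (0.4809, 0.8716, -0.0301, -0.0902).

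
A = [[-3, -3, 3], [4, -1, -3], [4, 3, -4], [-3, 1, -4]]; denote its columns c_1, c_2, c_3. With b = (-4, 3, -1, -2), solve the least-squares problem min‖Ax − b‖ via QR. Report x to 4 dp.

c_1 = (-3, 4, 4, -3); ‖c_1‖ = 7.0711, so e_1 = (-0.4243, 0.5657, 0.5657, -0.4243).
e_1·c_2 = (-0.4243)·(-3) + 0.5657·(-1) + 0.5657·3 + (-0.4243)·1 = 1.9799.
u_2 = c_2 − 1.9799·e_1 = (-2.1600, -2.1200, 1.8800, 1.8400).
‖u_2‖ = 4.0100, so e_2 = (-0.5387, -0.5287, 0.4688, 0.4589).
e_1·c_3 = (-0.4243)·3 + 0.5657·(-3) + 0.5657·(-4) + (-0.4243)·(-4) = -3.5355; e_2·c_3 = (-0.5387)·3 + (-0.5287)·(-3) + 0.4688·(-4) + 0.4589·(-4) = -3.7407.
u_3 = c_3 + 3.5355·e_1 + 3.7407·e_2 = (-0.5149, -2.9776, -0.2463, -3.7836).
‖u_3‖ = 4.8484, so e_3 = (-0.1062, -0.6141, -0.0508, -0.7804).
Qᵀb = (3.6770, -0.8180, 0.1939).
Back-substitute: x_3 = 0.1939/4.8484 = 0.0400.
x_2 = (-0.8180 + 3.7407·0.0400)/4.0100 = -0.1667.
x_1 = (3.6770 − 1.9799·(-0.1667) + 3.5355·0.0400)/7.0711 = 0.5867.

x = (0.5867, -0.1667, 0.0400)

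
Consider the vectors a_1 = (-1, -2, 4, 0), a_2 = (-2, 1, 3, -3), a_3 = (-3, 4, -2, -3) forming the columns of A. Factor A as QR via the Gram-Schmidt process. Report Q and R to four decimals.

Q = [[-0.2182, -0.3556, -0.8945], [-0.4364, 0.5333, 0.0248], [0.8729, 0.1778, -0.2112], [0.0000, -0.7467, 0.3933]], R = [[4.5826, 2.6186, -2.8368], [0.0000, 4.0178, 5.0845], [0.0000, 0.0000, 2.0249]]

a_1 = (-1, -2, 4, 0); ‖a_1‖ = 4.5826, so e_1 = (-0.2182, -0.4364, 0.8729, 0.0000).
e_1·a_2 = (-0.2182)·(-2) + (-0.4364)·1 + 0.8729·3 + 0.0000·(-3) = 2.6186.
u_2 = a_2 − 2.6186·e_1 = (-1.4286, 2.1429, 0.7143, -3.0000).
‖u_2‖ = 4.0178, so e_2 = (-0.3556, 0.5333, 0.1778, -0.7467).
e_1·a_3 = (-0.2182)·(-3) + (-0.4364)·4 + 0.8729·(-2) + 0.0000·(-3) = -2.8368; e_2·a_3 = (-0.3556)·(-3) + 0.5333·4 + 0.1778·(-2) + (-0.7467)·(-3) = 5.0845.
u_3 = a_3 + 2.8368·e_1 − 5.0845·e_2 = (-1.8112, 0.0501, -0.4277, 0.7965).
‖u_3‖ = 2.0249, so e_3 = (-0.8945, 0.0248, -0.2112, 0.3933).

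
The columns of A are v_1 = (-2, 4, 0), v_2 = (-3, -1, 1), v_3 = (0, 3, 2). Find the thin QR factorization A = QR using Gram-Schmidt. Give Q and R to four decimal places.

v_1 = (-2, 4, 0); ‖v_1‖ = 4.4721, so q_1 = (-0.4472, 0.8944, 0.0000).
q_1·v_2 = (-0.4472)·(-3) + 0.8944·(-1) + 0.0000·1 = 0.4472.
u_2 = v_2 − 0.4472·q_1 = (-2.8000, -1.4000, 1.0000).
‖u_2‖ = 3.2863, so q_2 = (-0.8520, -0.4260, 0.3043).
q_1·v_3 = (-0.4472)·0 + 0.8944·3 + 0.0000·2 = 2.6833; q_2·v_3 = (-0.8520)·0 + (-0.4260)·3 + 0.3043·2 = -0.6694.
u_3 = v_3 − 2.6833·q_1 + 0.6694·q_2 = (0.6296, 0.3148, 2.2037).
‖u_3‖ = 2.3134, so q_3 = (0.2722, 0.1361, 0.9526).

Q = [[-0.4472, -0.8520, 0.2722], [0.8944, -0.4260, 0.1361], [0.0000, 0.3043, 0.9526]], R = [[4.4721, 0.4472, 2.6833], [0.0000, 3.2863, -0.6694], [0.0000, 0.0000, 2.3134]]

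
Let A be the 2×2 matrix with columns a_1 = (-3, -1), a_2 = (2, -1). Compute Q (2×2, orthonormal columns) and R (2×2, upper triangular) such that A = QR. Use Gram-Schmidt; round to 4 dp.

q_1 = a_1/‖a_1‖ = (-3, -1)/3.1623 = (-0.9487, -0.3162).
r_{12} = q_1·a_2 = -1.5811.
u_2 = a_2 + 1.5811·q_1 = (0.5000, -1.5000).
‖u_2‖ = 1.5811, so q_2 = (0.3162, -0.9487).

Q = [[-0.9487, 0.3162], [-0.3162, -0.9487]], R = [[3.1623, -1.5811], [0.0000, 1.5811]]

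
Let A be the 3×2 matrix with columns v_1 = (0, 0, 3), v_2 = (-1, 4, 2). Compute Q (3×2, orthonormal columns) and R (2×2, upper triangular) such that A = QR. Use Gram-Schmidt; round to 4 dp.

v_1 = (0, 0, 3); ‖v_1‖ = 3.0000, so e_1 = (0.0000, 0.0000, 1.0000).
e_1·v_2 = 0.0000·(-1) + 0.0000·4 + 1.0000·2 = 2.0000.
u_2 = v_2 − 2.0000·e_1 = (-1.0000, 4.0000, 0.0000).
‖u_2‖ = 4.1231, so e_2 = (-0.2425, 0.9701, 0.0000).

Q = [[0.0000, -0.2425], [0.0000, 0.9701], [1.0000, 0.0000]], R = [[3.0000, 2.0000], [0.0000, 4.1231]]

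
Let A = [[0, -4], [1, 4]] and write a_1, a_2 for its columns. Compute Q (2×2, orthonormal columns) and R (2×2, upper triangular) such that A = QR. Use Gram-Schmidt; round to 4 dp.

Q = [[0.0000, -1.0000], [1.0000, 0.0000]], R = [[1.0000, 4.0000], [0.0000, 4.0000]]

a_1 = (0, 1); ‖a_1‖ = 1.0000, so e_1 = (0.0000, 1.0000).
e_1·a_2 = 0.0000·(-4) + 1.0000·4 = 4.0000.
u_2 = a_2 − 4.0000·e_1 = (-4.0000, 0.0000).
‖u_2‖ = 4.0000, so e_2 = (-1.0000, 0.0000).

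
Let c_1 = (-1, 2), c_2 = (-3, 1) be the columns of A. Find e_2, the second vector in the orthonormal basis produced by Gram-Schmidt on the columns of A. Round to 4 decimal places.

e_2 = (-0.8944, -0.4472)

c_1 = (-1, 2); ‖c_1‖ = 2.2361, so e_1 = (-0.4472, 0.8944).
e_1·c_2 = (-0.4472)·(-3) + 0.8944·1 = 2.2361.
u_2 = c_2 − 2.2361·e_1 = (-2.0000, -1.0000).
‖u_2‖ = 2.2361, so e_2 = (-0.8944, -0.4472).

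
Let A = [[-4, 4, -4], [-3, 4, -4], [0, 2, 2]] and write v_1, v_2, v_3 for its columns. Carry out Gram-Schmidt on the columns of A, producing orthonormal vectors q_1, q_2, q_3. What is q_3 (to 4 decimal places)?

q_3 = (0.5571, -0.7428, 0.3714)

q_1 = v_1/‖v_1‖ = (-4, -3, 0)/5.0000 = (-0.8000, -0.6000, 0.0000).
r_{12} = q_1·v_2 = -5.6000.
u_2 = v_2 + 5.6000·q_1 = (-0.4800, 0.6400, 2.0000).
‖u_2‖ = 2.1541, so q_2 = (-0.2228, 0.2971, 0.9285).
r_{13} = q_1·v_3 = 5.6000; r_{23} = q_2·v_3 = 1.5598.
u_3 = v_3 − 5.6000·q_1 − 1.5598·q_2 = (0.8276, -1.1034, 0.5517).
‖u_3‖ = 1.4856, so q_3 = (0.5571, -0.7428, 0.3714).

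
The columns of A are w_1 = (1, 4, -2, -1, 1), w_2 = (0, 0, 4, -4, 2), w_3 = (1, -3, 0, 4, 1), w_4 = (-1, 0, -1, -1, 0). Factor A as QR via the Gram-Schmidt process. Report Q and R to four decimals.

w_1 = (1, 4, -2, -1, 1); ‖w_1‖ = 4.7958, so q_1 = (0.2085, 0.8341, -0.4170, -0.2085, 0.2085).
q_1·w_2 = 0.2085·0 + 0.8341·0 + (-0.4170)·4 + (-0.2085)·(-4) + 0.2085·2 = -0.4170.
u_2 = w_2 + 0.4170·q_1 = (0.0870, 0.3478, 3.8261, -4.0870, 2.0870).
‖u_2‖ = 5.9855, so q_2 = (0.0145, 0.0581, 0.6392, -0.6828, 0.3487).
q_1·w_3 = 0.2085·1 + 0.8341·(-3) + (-0.4170)·0 + (-0.2085)·4 + 0.2085·1 = -2.9192; q_2·w_3 = 0.0145·1 + 0.0581·(-3) + 0.6392·0 + (-0.6828)·4 + 0.3487·1 = -2.5424.
u_3 = w_3 + 2.9192·q_1 + 2.5424·q_2 = (1.6456, -0.4175, 0.4078, 1.6553, 2.4951).
‖u_3‖ = 3.4662, so q_3 = (0.4748, -0.1204, 0.1176, 0.4776, 0.7198).
q_1·w_4 = 0.2085·(-1) + 0.8341·0 + (-0.4170)·(-1) + (-0.2085)·(-1) + 0.2085·0 = 0.4170; q_2·w_4 = 0.0145·(-1) + 0.0581·0 + 0.6392·(-1) + (-0.6828)·(-1) + 0.3487·0 = 0.0291; q_3·w_4 = 0.4748·(-1) + (-0.1204)·0 + 0.1176·(-1) + 0.4776·(-1) + 0.7198·0 = -1.0700.
u_4 = w_4 − 0.4170·q_1 − 0.0291·q_2 + 1.0700·q_3 = (-0.5794, -0.4784, -0.7188, -0.3822, 0.6731).
‖u_4‖ = 1.2963, so q_4 = (-0.4470, -0.3690, -0.5545, -0.2949, 0.5193).

Q = [[0.2085, 0.0145, 0.4748, -0.4470], [0.8341, 0.0581, -0.1204, -0.3690], [-0.4170, 0.6392, 0.1176, -0.5545], [-0.2085, -0.6828, 0.4776, -0.2949], [0.2085, 0.3487, 0.7198, 0.5193]], R = [[4.7958, -0.4170, -2.9192, 0.4170], [0.0000, 5.9855, -2.5424, 0.0291], [0.0000, 0.0000, 3.4662, -1.0700], [0.0000, 0.0000, 0.0000, 1.2963]]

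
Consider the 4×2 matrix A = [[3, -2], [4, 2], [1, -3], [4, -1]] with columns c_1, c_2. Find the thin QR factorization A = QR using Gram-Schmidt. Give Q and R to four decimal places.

Q = [[0.4629, -0.3938], [0.6172, 0.5935], [0.1543, -0.6906], [0.6172, -0.1256]], R = [[6.4807, -0.7715], [0.0000, 4.1719]]

c_1 = (3, 4, 1, 4); ‖c_1‖ = 6.4807, so q_1 = (0.4629, 0.6172, 0.1543, 0.6172).
q_1·c_2 = 0.4629·(-2) + 0.6172·2 + 0.1543·(-3) + 0.6172·(-1) = -0.7715.
u_2 = c_2 + 0.7715·q_1 = (-1.6429, 2.4762, -2.8810, -0.5238).
‖u_2‖ = 4.1719, so q_2 = (-0.3938, 0.5935, -0.6906, -0.1256).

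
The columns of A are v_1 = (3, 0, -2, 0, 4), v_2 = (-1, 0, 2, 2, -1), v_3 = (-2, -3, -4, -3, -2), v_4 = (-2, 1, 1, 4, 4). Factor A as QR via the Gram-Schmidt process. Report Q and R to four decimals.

Q = [[0.5571, 0.0571, -0.2821, -0.7705], [0.0000, 0.0000, -0.7772, 0.3611], [-0.3714, 0.5142, -0.4660, -0.1488], [0.0000, 0.8285, 0.3143, 0.0152], [0.7428, 0.2143, -0.0215, 0.5035]], R = [[5.3852, -2.0426, -1.1142, 1.4856], [0.0000, 2.4140, -5.0852, 4.5710], [0.0000, 0.0000, 3.8600, 0.4921], [0.0000, 0.0000, 0.0000, 3.8285]]

v_1 = (3, 0, -2, 0, 4); ‖v_1‖ = 5.3852, so q_1 = (0.5571, 0.0000, -0.3714, 0.0000, 0.7428).
q_1·v_2 = 0.5571·(-1) + 0.0000·0 + (-0.3714)·2 + 0.0000·2 + 0.7428·(-1) = -2.0426.
u_2 = v_2 + 2.0426·q_1 = (0.1379, 0.0000, 1.2414, 2.0000, 0.5172).
‖u_2‖ = 2.4140, so q_2 = (0.0571, 0.0000, 0.5142, 0.8285, 0.2143).
q_1·v_3 = 0.5571·(-2) + 0.0000·(-3) + (-0.3714)·(-4) + 0.0000·(-3) + 0.7428·(-2) = -1.1142; q_2·v_3 = 0.0571·(-2) + 0.0000·(-3) + 0.5142·(-4) + 0.8285·(-3) + 0.2143·(-2) = -5.0852.
u_3 = v_3 + 1.1142·q_1 + 5.0852·q_2 = (-1.0888, -3.0000, -1.7988, 1.2130, -0.0828).
‖u_3‖ = 3.8600, so q_3 = (-0.2821, -0.7772, -0.4660, 0.3143, -0.0215).
q_1·v_4 = 0.5571·(-2) + 0.0000·1 + (-0.3714)·1 + 0.0000·4 + 0.7428·4 = 1.4856; q_2·v_4 = 0.0571·(-2) + 0.0000·1 + 0.5142·1 + 0.8285·4 + 0.2143·4 = 4.5710; q_3·v_4 = (-0.2821)·(-2) + (-0.7772)·1 + (-0.4660)·1 + 0.3143·4 + (-0.0215)·4 = 0.4921.
u_4 = v_4 − 1.4856·q_1 − 4.5710·q_2 − 0.4921·q_3 = (-2.9500, 1.3824, -0.5695, 0.0584, 1.9277).
‖u_4‖ = 3.8285, so q_4 = (-0.7705, 0.3611, -0.1488, 0.0152, 0.5035).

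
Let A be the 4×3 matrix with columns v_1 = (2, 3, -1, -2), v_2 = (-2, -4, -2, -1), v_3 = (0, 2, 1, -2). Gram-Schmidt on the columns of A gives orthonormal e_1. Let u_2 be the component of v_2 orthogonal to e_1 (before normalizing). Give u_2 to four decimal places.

e_1 = v_1/‖v_1‖ = (2, 3, -1, -2)/4.2426 = (0.4714, 0.7071, -0.2357, -0.4714).
r_{12} = e_1·v_2 = -2.8284.
u_2 = v_2 + 2.8284·e_1 = (-0.6667, -2.0000, -2.6667, -2.3333).

u_2 = (-0.6667, -2.0000, -2.6667, -2.3333)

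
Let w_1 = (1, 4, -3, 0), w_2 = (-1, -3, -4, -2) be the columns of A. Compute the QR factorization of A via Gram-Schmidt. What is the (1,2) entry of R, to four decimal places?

r_{12} = -0.1961

w_1 = (1, 4, -3, 0); ‖w_1‖ = 5.0990, so q_1 = (0.1961, 0.7845, -0.5883, 0.0000).
r_{12} = q_1·w_2 = -0.1961.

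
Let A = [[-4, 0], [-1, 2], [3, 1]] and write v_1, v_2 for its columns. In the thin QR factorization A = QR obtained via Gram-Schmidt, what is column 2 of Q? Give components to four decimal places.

q_1 = v_1/‖v_1‖ = (-4, -1, 3)/5.0990 = (-0.7845, -0.1961, 0.5883).
r_{12} = q_1·v_2 = 0.1961.
u_2 = v_2 − 0.1961·q_1 = (0.1538, 2.0385, 0.8846).
‖u_2‖ = 2.2275, so q_2 = (0.0691, 0.9152, 0.3971).

q_2 = (0.0691, 0.9152, 0.3971)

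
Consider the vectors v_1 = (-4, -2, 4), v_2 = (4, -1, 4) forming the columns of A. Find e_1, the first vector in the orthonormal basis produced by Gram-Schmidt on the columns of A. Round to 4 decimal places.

e_1 = v_1/‖v_1‖ = (-4, -2, 4)/6.0000 = (-0.6667, -0.3333, 0.6667).

e_1 = (-0.6667, -0.3333, 0.6667)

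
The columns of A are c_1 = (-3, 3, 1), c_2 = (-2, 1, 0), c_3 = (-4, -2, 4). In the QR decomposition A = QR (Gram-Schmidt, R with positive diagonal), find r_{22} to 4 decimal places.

r_{22} = 0.8584

c_1 = (-3, 3, 1); ‖c_1‖ = 4.3589, so e_1 = (-0.6882, 0.6882, 0.2294).
e_1·c_2 = (-0.6882)·(-2) + 0.6882·1 + 0.2294·0 = 2.0647.
u_2 = c_2 − 2.0647·e_1 = (-0.5789, -0.4211, -0.4737).
r_{22} = ‖u_2‖ = 0.8584.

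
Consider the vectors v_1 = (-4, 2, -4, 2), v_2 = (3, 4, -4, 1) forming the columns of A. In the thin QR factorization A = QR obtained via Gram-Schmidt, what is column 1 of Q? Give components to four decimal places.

q_1 = v_1/‖v_1‖ = (-4, 2, -4, 2)/6.3246 = (-0.6325, 0.3162, -0.6325, 0.3162).

q_1 = (-0.6325, 0.3162, -0.6325, 0.3162)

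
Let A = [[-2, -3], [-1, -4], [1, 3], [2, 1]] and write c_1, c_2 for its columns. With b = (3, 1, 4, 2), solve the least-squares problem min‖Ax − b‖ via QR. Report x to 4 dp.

c_1 = (-2, -1, 1, 2); ‖c_1‖ = 3.1623, so q_1 = (-0.6325, -0.3162, 0.3162, 0.6325).
q_1·c_2 = (-0.6325)·(-3) + (-0.3162)·(-4) + 0.3162·3 + 0.6325·1 = 4.7434.
u_2 = c_2 − 4.7434·q_1 = (0.0000, -2.5000, 1.5000, -2.0000).
‖u_2‖ = 3.5355, so q_2 = (0.0000, -0.7071, 0.4243, -0.5657).
Qᵀb = (0.3162, -0.1414).
Back-substitute: x_2 = -0.1414/3.5355 = -0.0400.
x_1 = (0.3162 − 4.7434·(-0.0400))/3.1623 = 0.1600.

x = (0.1600, -0.0400)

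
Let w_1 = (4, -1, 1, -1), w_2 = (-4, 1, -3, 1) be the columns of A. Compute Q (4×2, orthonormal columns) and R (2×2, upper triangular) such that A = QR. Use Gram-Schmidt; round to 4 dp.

Q = [[0.9177, 0.2163], [-0.2294, -0.0541], [0.2294, -0.9733], [-0.2294, -0.0541]], R = [[4.3589, -4.8177], [0.0000, 1.9467]]

w_1 = (4, -1, 1, -1); ‖w_1‖ = 4.3589, so q_1 = (0.9177, -0.2294, 0.2294, -0.2294).
q_1·w_2 = 0.9177·(-4) + (-0.2294)·1 + 0.2294·(-3) + (-0.2294)·1 = -4.8177.
u_2 = w_2 + 4.8177·q_1 = (0.4211, -0.1053, -1.8947, -0.1053).
‖u_2‖ = 1.9467, so q_2 = (0.2163, -0.0541, -0.9733, -0.0541).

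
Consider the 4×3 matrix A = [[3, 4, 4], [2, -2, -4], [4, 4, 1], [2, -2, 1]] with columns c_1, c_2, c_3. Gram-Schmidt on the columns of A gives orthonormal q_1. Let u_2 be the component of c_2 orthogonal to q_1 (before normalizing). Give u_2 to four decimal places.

u_2 = (2.1818, -3.2121, 1.5758, -3.2121)

c_1 = (3, 2, 4, 2); ‖c_1‖ = 5.7446, so q_1 = (0.5222, 0.3482, 0.6963, 0.3482).
q_1·c_2 = 0.5222·4 + 0.3482·(-2) + 0.6963·4 + 0.3482·(-2) = 3.4816.
u_2 = c_2 − 3.4816·q_1 = (2.1818, -3.2121, 1.5758, -3.2121).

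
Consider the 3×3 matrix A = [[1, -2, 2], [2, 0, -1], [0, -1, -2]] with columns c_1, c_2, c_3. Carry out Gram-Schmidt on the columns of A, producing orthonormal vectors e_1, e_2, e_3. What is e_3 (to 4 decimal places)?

c_1 = (1, 2, 0); ‖c_1‖ = 2.2361, so e_1 = (0.4472, 0.8944, 0.0000).
e_1·c_2 = 0.4472·(-2) + 0.8944·0 + 0.0000·(-1) = -0.8944.
u_2 = c_2 + 0.8944·e_1 = (-1.6000, 0.8000, -1.0000).
‖u_2‖ = 2.0494, so e_2 = (-0.7807, 0.3904, -0.4880).
e_1·c_3 = 0.4472·2 + 0.8944·(-1) + 0.0000·(-2) = 0.0000; e_2·c_3 = (-0.7807)·2 + 0.3904·(-1) + (-0.4880)·(-2) = -0.9759.
u_3 = c_3 + 0.0000·e_1 + 0.9759·e_2 = (1.2381, -0.6190, -2.4762).
‖u_3‖ = 2.8368, so e_3 = (0.4364, -0.2182, -0.8729).

e_3 = (0.4364, -0.2182, -0.8729)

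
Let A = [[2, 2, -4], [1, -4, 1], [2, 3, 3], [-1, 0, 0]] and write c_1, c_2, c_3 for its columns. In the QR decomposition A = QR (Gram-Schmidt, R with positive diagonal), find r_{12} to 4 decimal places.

q_1 = c_1/‖c_1‖ = (2, 1, 2, -1)/3.1623 = (0.6325, 0.3162, 0.6325, -0.3162).
r_{12} = q_1·c_2 = 1.8974.

r_{12} = 1.8974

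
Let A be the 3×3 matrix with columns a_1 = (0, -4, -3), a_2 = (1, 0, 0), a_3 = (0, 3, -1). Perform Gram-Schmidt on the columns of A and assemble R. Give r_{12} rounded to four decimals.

a_1 = (0, -4, -3); ‖a_1‖ = 5.0000, so q_1 = (0.0000, -0.8000, -0.6000).
r_{12} = q_1·a_2 = 0.0000.

r_{12} = 0.0000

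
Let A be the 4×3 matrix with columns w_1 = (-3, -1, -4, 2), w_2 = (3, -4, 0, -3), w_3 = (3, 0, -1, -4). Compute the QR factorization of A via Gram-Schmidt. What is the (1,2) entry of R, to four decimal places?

w_1 = (-3, -1, -4, 2); ‖w_1‖ = 5.4772, so q_1 = (-0.5477, -0.1826, -0.7303, 0.3651).
r_{12} = q_1·w_2 = -2.0083.

r_{12} = -2.0083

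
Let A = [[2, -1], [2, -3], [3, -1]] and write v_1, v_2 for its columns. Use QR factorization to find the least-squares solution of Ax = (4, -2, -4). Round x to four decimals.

q_1 = v_1/‖v_1‖ = (2, 2, 3)/4.1231 = (0.4851, 0.4851, 0.7276).
r_{12} = q_1·v_2 = -2.6679.
u_2 = v_2 + 2.6679·q_1 = (0.2941, -1.7059, 0.9412).
‖u_2‖ = 1.9704, so q_2 = (0.1493, -0.8658, 0.4777).
Qᵀb = (-1.9403, 0.4180).
Back-substitute: x_2 = 0.4180/1.9704 = 0.2121.
x_1 = (-1.9403 + 2.6679·0.2121)/4.1231 = -0.3333.

x = (-0.3333, 0.2121)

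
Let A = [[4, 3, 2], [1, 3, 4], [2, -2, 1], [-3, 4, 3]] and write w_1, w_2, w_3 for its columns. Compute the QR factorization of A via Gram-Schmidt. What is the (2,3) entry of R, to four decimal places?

w_1 = (4, 1, 2, -3); ‖w_1‖ = 5.4772, so q_1 = (0.7303, 0.1826, 0.3651, -0.5477).
q_1·w_2 = 0.7303·3 + 0.1826·3 + 0.3651·(-2) + (-0.5477)·4 = -0.1826.
u_2 = w_2 + 0.1826·q_1 = (3.1333, 3.0333, -1.9333, 3.9000).
‖u_2‖ = 6.1617, so q_2 = (0.5085, 0.4923, -0.3138, 0.6329).
r_{23} = q_2·w_3 = 4.5712.

r_{23} = 4.5712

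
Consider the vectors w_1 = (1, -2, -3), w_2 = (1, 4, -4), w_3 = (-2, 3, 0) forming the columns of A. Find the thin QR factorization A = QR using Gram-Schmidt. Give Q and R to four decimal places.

w_1 = (1, -2, -3); ‖w_1‖ = 3.7417, so q_1 = (0.2673, -0.5345, -0.8018).
q_1·w_2 = 0.2673·1 + (-0.5345)·4 + (-0.8018)·(-4) = 1.3363.
u_2 = w_2 − 1.3363·q_1 = (0.6429, 4.7143, -2.9286).
‖u_2‖ = 5.5870, so q_2 = (0.1151, 0.8438, -0.5242).
q_1·w_3 = 0.2673·(-2) + (-0.5345)·3 + (-0.8018)·0 = -2.1381; q_2·w_3 = 0.1151·(-2) + 0.8438·3 + (-0.5242)·0 = 2.3013.
u_3 = w_3 + 2.1381·q_1 − 2.3013·q_2 = (-1.6934, -0.0847, -0.5080).
‖u_3‖ = 1.7700, so q_3 = (-0.9567, -0.0478, -0.2870).

Q = [[0.2673, 0.1151, -0.9567], [-0.5345, 0.8438, -0.0478], [-0.8018, -0.5242, -0.2870]], R = [[3.7417, 1.3363, -2.1381], [0.0000, 5.5870, 2.3013], [0.0000, 0.0000, 1.7700]]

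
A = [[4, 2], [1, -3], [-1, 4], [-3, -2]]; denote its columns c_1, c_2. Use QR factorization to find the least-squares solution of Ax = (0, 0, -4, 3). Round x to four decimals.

q_1 = c_1/‖c_1‖ = (4, 1, -1, -3)/5.1962 = (0.7698, 0.1925, -0.1925, -0.5774).
r_{12} = q_1·c_2 = 1.3472.
u_2 = c_2 − 1.3472·q_1 = (0.9630, -3.2593, 4.2593, -1.2222).
‖u_2‖ = 5.5844, so q_2 = (0.1724, -0.5836, 0.7627, -0.2189).
Qᵀb = (-0.9623, -3.7074).
Back-substitute: x_2 = -3.7074/5.5844 = -0.6639.
x_1 = (-0.9623 − 1.3472·(-0.6639))/5.1962 = -0.0131.

x = (-0.0131, -0.6639)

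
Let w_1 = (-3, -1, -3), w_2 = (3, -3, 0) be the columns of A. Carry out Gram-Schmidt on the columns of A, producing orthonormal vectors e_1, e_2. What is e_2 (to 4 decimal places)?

e_2 = (0.5115, -0.8262, -0.2361)

w_1 = (-3, -1, -3); ‖w_1‖ = 4.3589, so e_1 = (-0.6882, -0.2294, -0.6882).
e_1·w_2 = (-0.6882)·3 + (-0.2294)·(-3) + (-0.6882)·0 = -1.3765.
u_2 = w_2 + 1.3765·e_1 = (2.0526, -3.3158, -0.9474).
‖u_2‖ = 4.0131, so e_2 = (0.5115, -0.8262, -0.2361).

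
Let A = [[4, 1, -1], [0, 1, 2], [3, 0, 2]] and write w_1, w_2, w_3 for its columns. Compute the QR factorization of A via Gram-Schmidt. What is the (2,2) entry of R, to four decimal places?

r_{22} = 1.1662

e_1 = w_1/‖w_1‖ = (4, 0, 3)/5.0000 = (0.8000, 0.0000, 0.6000).
r_{12} = e_1·w_2 = 0.8000.
u_2 = w_2 − 0.8000·e_1 = (0.3600, 1.0000, -0.4800).
r_{22} = ‖u_2‖ = 1.1662.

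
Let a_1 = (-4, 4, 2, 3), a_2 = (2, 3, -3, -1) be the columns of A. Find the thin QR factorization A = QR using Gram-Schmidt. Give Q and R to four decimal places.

a_1 = (-4, 4, 2, 3); ‖a_1‖ = 6.7082, so q_1 = (-0.5963, 0.5963, 0.2981, 0.4472).
q_1·a_2 = (-0.5963)·2 + 0.5963·3 + 0.2981·(-3) + 0.4472·(-1) = -0.7454.
u_2 = a_2 + 0.7454·q_1 = (1.5556, 3.4444, -2.7778, -0.6667).
‖u_2‖ = 4.7376, so q_2 = (0.3283, 0.7271, -0.5863, -0.1407).

Q = [[-0.5963, 0.3283], [0.5963, 0.7271], [0.2981, -0.5863], [0.4472, -0.1407]], R = [[6.7082, -0.7454], [0.0000, 4.7376]]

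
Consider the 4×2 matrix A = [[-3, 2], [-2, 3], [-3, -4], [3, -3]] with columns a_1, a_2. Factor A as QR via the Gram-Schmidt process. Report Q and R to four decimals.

a_1 = (-3, -2, -3, 3); ‖a_1‖ = 5.5678, so e_1 = (-0.5388, -0.3592, -0.5388, 0.5388).
e_1·a_2 = (-0.5388)·2 + (-0.3592)·3 + (-0.5388)·(-4) + 0.5388·(-3) = -1.6164.
u_2 = a_2 + 1.6164·e_1 = (1.1290, 2.4194, -4.8710, -2.1290).
‖u_2‖ = 5.9487, so e_2 = (0.1898, 0.4067, -0.8188, -0.3579).

Q = [[-0.5388, 0.1898], [-0.3592, 0.4067], [-0.5388, -0.8188], [0.5388, -0.3579]], R = [[5.5678, -1.6164], [0.0000, 5.9487]]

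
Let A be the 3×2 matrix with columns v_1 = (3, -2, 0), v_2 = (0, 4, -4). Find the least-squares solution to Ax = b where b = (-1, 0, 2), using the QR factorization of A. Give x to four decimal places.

x = (-0.4545, -0.3636)

q_1 = v_1/‖v_1‖ = (3, -2, 0)/3.6056 = (0.8321, -0.5547, 0.0000).
r_{12} = q_1·v_2 = -2.2188.
u_2 = v_2 + 2.2188·q_1 = (1.8462, 2.7692, -4.0000).
‖u_2‖ = 5.2035, so q_2 = (0.3548, 0.5322, -0.7687).
Qᵀb = (-0.8321, -1.8922).
Back-substitute: x_2 = -1.8922/5.2035 = -0.3636.
x_1 = (-0.8321 + 2.2188·(-0.3636))/3.6056 = -0.4545.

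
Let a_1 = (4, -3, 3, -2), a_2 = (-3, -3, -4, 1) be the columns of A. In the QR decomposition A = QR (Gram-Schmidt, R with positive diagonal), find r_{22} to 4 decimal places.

a_1 = (4, -3, 3, -2); ‖a_1‖ = 6.1644, so q_1 = (0.6489, -0.4867, 0.4867, -0.3244).
q_1·a_2 = 0.6489·(-3) + (-0.4867)·(-3) + 0.4867·(-4) + (-0.3244)·1 = -2.7578.
u_2 = a_2 + 2.7578·q_1 = (-1.2105, -4.3421, -2.6579, 0.1053).
r_{22} = ‖u_2‖ = 5.2340.

r_{22} = 5.2340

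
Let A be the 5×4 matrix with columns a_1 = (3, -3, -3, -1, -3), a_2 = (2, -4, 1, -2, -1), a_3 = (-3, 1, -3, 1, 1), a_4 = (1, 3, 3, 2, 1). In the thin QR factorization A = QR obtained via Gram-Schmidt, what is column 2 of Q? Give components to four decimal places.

q_2 = (0.0971, -0.6103, 0.6727, -0.3745, 0.1595)

a_1 = (3, -3, -3, -1, -3); ‖a_1‖ = 6.0828, so q_1 = (0.4932, -0.4932, -0.4932, -0.1644, -0.4932).
q_1·a_2 = 0.4932·2 + (-0.4932)·(-4) + (-0.4932)·1 + (-0.1644)·(-2) + (-0.4932)·(-1) = 3.2880.
u_2 = a_2 − 3.2880·q_1 = (0.3784, -2.3784, 2.6216, -1.4595, 0.6216).
‖u_2‖ = 3.8973, so q_2 = (0.0971, -0.6103, 0.6727, -0.3745, 0.1595).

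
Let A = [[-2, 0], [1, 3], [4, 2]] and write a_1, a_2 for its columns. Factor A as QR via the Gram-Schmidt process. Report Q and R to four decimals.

a_1 = (-2, 1, 4); ‖a_1‖ = 4.5826, so e_1 = (-0.4364, 0.2182, 0.8729).
e_1·a_2 = (-0.4364)·0 + 0.2182·3 + 0.8729·2 = 2.4004.
u_2 = a_2 − 2.4004·e_1 = (1.0476, 2.4762, -0.0952).
‖u_2‖ = 2.6904, so e_2 = (0.3894, 0.9204, -0.0354).

Q = [[-0.4364, 0.3894], [0.2182, 0.9204], [0.8729, -0.0354]], R = [[4.5826, 2.4004], [0.0000, 2.6904]]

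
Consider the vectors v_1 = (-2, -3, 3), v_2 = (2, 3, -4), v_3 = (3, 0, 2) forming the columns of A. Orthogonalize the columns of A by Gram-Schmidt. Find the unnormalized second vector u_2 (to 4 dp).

q_1 = v_1/‖v_1‖ = (-2, -3, 3)/4.6904 = (-0.4264, -0.6396, 0.6396).
r_{12} = q_1·v_2 = -5.3300.
u_2 = v_2 + 5.3300·q_1 = (-0.2727, -0.4091, -0.5909).

u_2 = (-0.2727, -0.4091, -0.5909)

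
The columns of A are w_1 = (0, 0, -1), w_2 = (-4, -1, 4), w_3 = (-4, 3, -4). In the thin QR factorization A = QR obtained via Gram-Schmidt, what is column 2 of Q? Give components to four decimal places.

e_1 = w_1/‖w_1‖ = (0, 0, -1)/1.0000 = (0.0000, 0.0000, -1.0000).
r_{12} = e_1·w_2 = -4.0000.
u_2 = w_2 + 4.0000·e_1 = (-4.0000, -1.0000, 0.0000).
‖u_2‖ = 4.1231, so e_2 = (-0.9701, -0.2425, 0.0000).

e_2 = (-0.9701, -0.2425, 0.0000)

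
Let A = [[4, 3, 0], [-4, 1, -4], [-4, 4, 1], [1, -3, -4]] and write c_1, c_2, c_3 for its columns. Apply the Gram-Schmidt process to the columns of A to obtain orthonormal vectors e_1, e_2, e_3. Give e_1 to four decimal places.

c_1 = (4, -4, -4, 1); ‖c_1‖ = 7.0000, so e_1 = (0.5714, -0.5714, -0.5714, 0.1429).

e_1 = (0.5714, -0.5714, -0.5714, 0.1429)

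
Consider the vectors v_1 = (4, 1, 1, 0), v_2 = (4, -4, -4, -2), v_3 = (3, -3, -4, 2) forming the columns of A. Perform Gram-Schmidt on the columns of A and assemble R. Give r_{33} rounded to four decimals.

q_1 = v_1/‖v_1‖ = (4, 1, 1, 0)/4.2426 = (0.9428, 0.2357, 0.2357, 0.0000).
r_{12} = q_1·v_2 = 1.8856.
u_2 = v_2 − 1.8856·q_1 = (2.2222, -4.4444, -4.4444, -2.0000).
‖u_2‖ = 6.9602, so q_2 = (0.3193, -0.6386, -0.6386, -0.2873).
r_{13} = q_1·v_3 = 1.1785; r_{23} = q_2·v_3 = 4.8530.
u_3 = v_3 − 1.1785·q_1 − 4.8530·q_2 = (0.3394, -0.1789, -1.1789, 3.3945).
r_{33} = ‖u_3‖ = 3.6138.

r_{33} = 3.6138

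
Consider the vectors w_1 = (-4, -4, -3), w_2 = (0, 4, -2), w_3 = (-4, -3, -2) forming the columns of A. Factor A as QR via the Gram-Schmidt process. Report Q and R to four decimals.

e_1 = w_1/‖w_1‖ = (-4, -4, -3)/6.4031 = (-0.6247, -0.6247, -0.4685).
r_{12} = e_1·w_2 = -1.5617.
u_2 = w_2 + 1.5617·e_1 = (-0.9756, 3.0244, -2.7317).
‖u_2‖ = 4.1906, so e_2 = (-0.2328, 0.7217, -0.6519).
r_{13} = e_1·w_3 = 5.3099; r_{23} = e_2·w_3 = 0.0698.
u_3 = w_3 − 5.3099·e_1 − 0.0698·e_2 = (-0.6667, 0.2667, 0.5333).
‖u_3‖ = 0.8944, so e_3 = (-0.7454, 0.2981, 0.5963).

Q = [[-0.6247, -0.2328, -0.7454], [-0.6247, 0.7217, 0.2981], [-0.4685, -0.6519, 0.5963]], R = [[6.4031, -1.5617, 5.3099], [0.0000, 4.1906, 0.0698], [0.0000, 0.0000, 0.8944]]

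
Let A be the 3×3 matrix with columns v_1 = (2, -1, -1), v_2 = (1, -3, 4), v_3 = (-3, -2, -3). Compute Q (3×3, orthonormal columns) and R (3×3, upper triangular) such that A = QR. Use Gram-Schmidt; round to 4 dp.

v_1 = (2, -1, -1); ‖v_1‖ = 2.4495, so q_1 = (0.8165, -0.4082, -0.4082).
q_1·v_2 = 0.8165·1 + (-0.4082)·(-3) + (-0.4082)·4 = 0.4082.
u_2 = v_2 − 0.4082·q_1 = (0.6667, -2.8333, 4.1667).
‖u_2‖ = 5.0827, so q_2 = (0.1312, -0.5575, 0.8198).
q_1·v_3 = 0.8165·(-3) + (-0.4082)·(-2) + (-0.4082)·(-3) = -0.4082; q_2·v_3 = 0.1312·(-3) + (-0.5575)·(-2) + 0.8198·(-3) = -1.7379.
u_3 = v_3 + 0.4082·q_1 + 1.7379·q_2 = (-2.4387, -3.1355, -1.7419).
‖u_3‖ = 4.3374, so q_3 = (-0.5623, -0.7229, -0.4016).

Q = [[0.8165, 0.1312, -0.5623], [-0.4082, -0.5575, -0.7229], [-0.4082, 0.8198, -0.4016]], R = [[2.4495, 0.4082, -0.4082], [0.0000, 5.0827, -1.7379], [0.0000, 0.0000, 4.3374]]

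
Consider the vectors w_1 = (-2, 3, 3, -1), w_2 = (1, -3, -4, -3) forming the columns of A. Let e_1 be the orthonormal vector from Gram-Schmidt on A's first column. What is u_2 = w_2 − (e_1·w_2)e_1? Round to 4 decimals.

w_1 = (-2, 3, 3, -1); ‖w_1‖ = 4.7958, so e_1 = (-0.4170, 0.6255, 0.6255, -0.2085).
e_1·w_2 = (-0.4170)·1 + 0.6255·(-3) + 0.6255·(-4) + (-0.2085)·(-3) = -4.1703.
u_2 = w_2 + 4.1703·e_1 = (-0.7391, -0.3913, -1.3913, -3.8696).

u_2 = (-0.7391, -0.3913, -1.3913, -3.8696)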